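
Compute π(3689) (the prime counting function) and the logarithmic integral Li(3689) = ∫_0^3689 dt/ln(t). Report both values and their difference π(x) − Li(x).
π(3689) = 514;  Li(3689) ≈ 527.69;  π(x) − Li(x) ≈ -13.69.

Direct count of primes ≤ 3689 gives π(3689) = 514. Numerical evaluation of the logarithmic integral gives Li(3689) ≈ 527.69. The difference π(x) − Li(x) ≈ -13.69 is typically negative for small/moderate x (Li(x) overestimates), though Littlewood's theorem shows this sign changes infinitely often.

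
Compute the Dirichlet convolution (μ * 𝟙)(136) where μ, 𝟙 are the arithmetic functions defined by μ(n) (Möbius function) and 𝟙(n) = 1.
(μ * 𝟙)(136) = 0

Divisors of 136: [1, 2, 4, 8, 17, 34, 68, 136]. For each d | 136:
  d = 1: μ(1) · 𝟙(136/1) = 1 · 1 = 1
  d = 2: μ(2) · 𝟙(136/2) = -1 · 1 = -1
  d = 4: μ(4) · 𝟙(136/4) = 0 · 1 = 0
  d = 8: μ(8) · 𝟙(136/8) = 0 · 1 = 0
  d = 17: μ(17) · 𝟙(136/17) = -1 · 1 = -1
  d = 34: μ(34) · 𝟙(136/34) = 1 · 1 = 1
  d = 68: μ(68) · 𝟙(136/68) = 0 · 1 = 0
  d = 136: μ(136) · 𝟙(136/136) = 0 · 1 = 0
Summing: (μ * 𝟙)(136) = 1 + -1 + 0 + 0 + -1 + 1 + 0 + 0 = 0.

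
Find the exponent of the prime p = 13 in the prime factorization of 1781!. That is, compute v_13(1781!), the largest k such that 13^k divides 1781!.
v_13(1781!) = 147

Legendre's formula: v_p(n!) = Σ_{k ≥ 1} ⌊n / p^k⌋. For p = 13, n = 1781, the terms are:
  ⌊1781/13^1⌋ = ⌊1781/13⌋ = 137
  ⌊1781/13^2⌋ = ⌊1781/169⌋ = 10
(the next term ⌊1781/13^3⌋ = 0, terminating the sum). Summing: v_13(1781!) = 137 + 10 = 147.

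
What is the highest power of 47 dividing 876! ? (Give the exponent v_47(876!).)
v_47(876!) = 18

Legendre's formula: v_p(n!) = Σ_{k ≥ 1} ⌊n / p^k⌋. For p = 47, n = 876, the terms are:
  ⌊876/47^1⌋ = ⌊876/47⌋ = 18
(the next term ⌊876/47^2⌋ = 0, terminating the sum). Summing: v_47(876!) = 18 = 18.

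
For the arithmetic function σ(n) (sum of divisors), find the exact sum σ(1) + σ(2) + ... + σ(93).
Σ_{n ≤ 93} σ(n) = 7141

Compute σ(n) for each 1 ≤ n ≤ 93: σ(1) = 1, σ(2) = 3, σ(3) = 4, σ(4) = 7, σ(5) = 6, σ(6) = 12, σ(7) = 8, σ(8) = 15, σ(9) = 13, σ(10) = 18, σ(11) = 12, σ(12) = 28, σ(13) = 14, σ(14) = 24, σ(15) = 24, σ(16) = 31, σ(17) = 18, σ(18) = 39, σ(19) = 20, σ(20) = 42, σ(21) = 32, σ(22) = 36, σ(23) = 24, σ(24) = 60, σ(25) = 31, σ(26) = 42, σ(27) = 40, σ(28) = 56, σ(29) = 30, σ(30) = 72, σ(31) = 32, σ(32) = 63, σ(33) = 48, σ(34) = 54, σ(35) = 48, σ(36) = 91, σ(37) = 38, σ(38) = 60, σ(39) = 56, σ(40) = 90, σ(41) = 42, σ(42) = 96, σ(43) = 44, σ(44) = 84, σ(45) = 78, σ(46) = 72, σ(47) = 48, σ(48) = 124, σ(49) = 57, σ(50) = 93, σ(51) = 72, σ(52) = 98, σ(53) = 54, σ(54) = 120, σ(55) = 72, σ(56) = 120, σ(57) = 80, σ(58) = 90, σ(59) = 60, σ(60) = 168, σ(61) = 62, σ(62) = 96, σ(63) = 104, σ(64) = 127, σ(65) = 84, σ(66) = 144, σ(67) = 68, σ(68) = 126, σ(69) = 96, σ(70) = 144, σ(71) = 72, σ(72) = 195, σ(73) = 74, σ(74) = 114, σ(75) = 124, σ(76) = 140, σ(77) = 96, σ(78) = 168, σ(79) = 80, σ(80) = 186, σ(81) = 121, σ(82) = 126, σ(83) = 84, σ(84) = 224, σ(85) = 108, σ(86) = 132, σ(87) = 120, σ(88) = 180, σ(89) = 90, σ(90) = 234, σ(91) = 112, σ(92) = 168, σ(93) = 128. Summing all 93 values: 7141. (Average order: Σ_{n ≤ x} σ(n) ~ (π²/12) x². For x = 93, (π²/12)·93² ≈ 7113.52.)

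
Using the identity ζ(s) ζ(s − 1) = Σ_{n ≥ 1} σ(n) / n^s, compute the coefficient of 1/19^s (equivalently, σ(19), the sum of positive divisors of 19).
σ(19) = 20

In the product (Σ m^0/m^s)(Σ k / k^s) = Σ (Σ_{d | n} d) / n^s, the coefficient of 1/n^s is σ(n) = Σ_{d | n} d. For n = 19, divisors are [1, 19]; summing: σ(19) = 20.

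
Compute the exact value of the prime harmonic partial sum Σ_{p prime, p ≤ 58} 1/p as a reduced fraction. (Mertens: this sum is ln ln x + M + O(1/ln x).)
Σ 1/p = 54766551458687142251/32589158477190044730

π(58) = 16, so the primes ≤ 58 are [2, 3, 5, 7, 11, 13, 17, 19, 23, 29, 31, 37, 41, 43, 47, 53]. Summing 1/p over these primes: 54766551458687142251/32589158477190044730 ≈ 1.6805. Mertens estimate ln ln(58) + 0.2615 ≈ 1.6628.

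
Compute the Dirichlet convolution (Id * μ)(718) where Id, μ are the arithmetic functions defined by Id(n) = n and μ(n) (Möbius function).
(Id * μ)(718) = 358

Divisors of 718: [1, 2, 359, 718]. For each d | 718:
  d = 1: Id(1) · μ(718/1) = 1 · 1 = 1
  d = 2: Id(2) · μ(718/2) = 2 · -1 = -2
  d = 359: Id(359) · μ(718/359) = 359 · -1 = -359
  d = 718: Id(718) · μ(718/718) = 718 · 1 = 718
Summing: (Id * μ)(718) = 1 + -2 + -359 + 718 = 358.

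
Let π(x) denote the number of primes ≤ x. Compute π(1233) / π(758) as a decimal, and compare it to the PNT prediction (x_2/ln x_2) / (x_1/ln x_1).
π(1233)/π(758) = 202/134 ≈ 1.5075;  PNT prediction ≈ 1.5155.

π(758) = 134 and π(1233) = 202, so π(1233)/π(758) ≈ 1.5075. The PNT-predicted ratio is (1233/ln(1233)) / (758/ln(758)) ≈ 1.5155. The two agree to within a few percent, as expected.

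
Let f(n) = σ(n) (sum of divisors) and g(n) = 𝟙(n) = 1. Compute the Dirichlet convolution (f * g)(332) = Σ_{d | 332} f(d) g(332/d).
(σ * 𝟙)(332) = 935

Divisors of 332: [1, 2, 4, 83, 166, 332]. For each d | 332:
  d = 1: σ(1) · 𝟙(332/1) = 1 · 1 = 1
  d = 2: σ(2) · 𝟙(332/2) = 3 · 1 = 3
  d = 4: σ(4) · 𝟙(332/4) = 7 · 1 = 7
  d = 83: σ(83) · 𝟙(332/83) = 84 · 1 = 84
  d = 166: σ(166) · 𝟙(332/166) = 252 · 1 = 252
  d = 332: σ(332) · 𝟙(332/332) = 588 · 1 = 588
Summing: (σ * 𝟙)(332) = 1 + 3 + 7 + 84 + 252 + 588 = 935.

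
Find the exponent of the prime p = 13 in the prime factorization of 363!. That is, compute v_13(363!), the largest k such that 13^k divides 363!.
v_13(363!) = 29

Legendre's formula: v_p(n!) = Σ_{k ≥ 1} ⌊n / p^k⌋. For p = 13, n = 363, the terms are:
  ⌊363/13^1⌋ = ⌊363/13⌋ = 27
  ⌊363/13^2⌋ = ⌊363/169⌋ = 2
(the next term ⌊363/13^3⌋ = 0, terminating the sum). Summing: v_13(363!) = 27 + 2 = 29.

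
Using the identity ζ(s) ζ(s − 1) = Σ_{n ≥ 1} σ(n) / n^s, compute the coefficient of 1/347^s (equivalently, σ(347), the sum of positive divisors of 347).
σ(347) = 348

In the product (Σ m^0/m^s)(Σ k / k^s) = Σ (Σ_{d | n} d) / n^s, the coefficient of 1/n^s is σ(n) = Σ_{d | n} d. For n = 347, divisors are [1, 347]; summing: σ(347) = 348.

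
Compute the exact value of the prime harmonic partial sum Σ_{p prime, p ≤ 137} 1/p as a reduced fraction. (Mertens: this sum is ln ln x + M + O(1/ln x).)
Σ 1/p = 134916993045244813891851972880537444693266047783313727/72047817630210000485677936198920432067383702541010310

π(137) = 33, so the primes ≤ 137 are [2, 3, 5, 7, 11, 13, 17, 19, 23, 29, 31, 37, 41, 43, 47, 53, 59, 61, 67, 71, 73, 79, 83, 89, 97, 101, 103, 107, 109, 113, 127, 131, 137]. Summing 1/p over these primes: 134916993045244813891851972880537444693266047783313727/72047817630210000485677936198920432067383702541010310 ≈ 1.8726. Mertens estimate ln ln(137) + 0.2615 ≈ 1.8548.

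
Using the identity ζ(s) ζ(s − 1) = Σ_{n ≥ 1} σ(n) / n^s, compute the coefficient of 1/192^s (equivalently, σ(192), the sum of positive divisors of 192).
σ(192) = 508

In the product (Σ m^0/m^s)(Σ k / k^s) = Σ (Σ_{d | n} d) / n^s, the coefficient of 1/n^s is σ(n) = Σ_{d | n} d. For n = 192, divisors are [1, 2, 3, 4, 6, 8, 12, 16, 24, 32, 48, 64, 96, 192]; summing: σ(192) = 508.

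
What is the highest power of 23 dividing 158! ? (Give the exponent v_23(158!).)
v_23(158!) = 6

Legendre's formula: v_p(n!) = Σ_{k ≥ 1} ⌊n / p^k⌋. For p = 23, n = 158, the terms are:
  ⌊158/23^1⌋ = ⌊158/23⌋ = 6
(the next term ⌊158/23^2⌋ = 0, terminating the sum). Summing: v_23(158!) = 6 = 6.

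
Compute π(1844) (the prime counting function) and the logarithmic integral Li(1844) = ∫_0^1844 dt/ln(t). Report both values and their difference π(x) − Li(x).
π(1844) = 282;  Li(1844) ≈ 294.18;  π(x) − Li(x) ≈ -12.18.

Direct count of primes ≤ 1844 gives π(1844) = 282. Numerical evaluation of the logarithmic integral gives Li(1844) ≈ 294.18. The difference π(x) − Li(x) ≈ -12.18 is typically negative for small/moderate x (Li(x) overestimates), though Littlewood's theorem shows this sign changes infinitely often.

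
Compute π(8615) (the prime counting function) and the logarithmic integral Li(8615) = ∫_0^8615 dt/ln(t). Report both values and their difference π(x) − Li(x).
π(8615) = 1072;  Li(8615) ≈ 1094.56;  π(x) − Li(x) ≈ -22.56.

Direct count of primes ≤ 8615 gives π(8615) = 1072. Numerical evaluation of the logarithmic integral gives Li(8615) ≈ 1094.56. The difference π(x) − Li(x) ≈ -22.56 is typically negative for small/moderate x (Li(x) overestimates), though Littlewood's theorem shows this sign changes infinitely often.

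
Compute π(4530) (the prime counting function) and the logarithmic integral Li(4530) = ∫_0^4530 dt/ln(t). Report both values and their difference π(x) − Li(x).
π(4530) = 615;  Li(4530) ≈ 628.78;  π(x) − Li(x) ≈ -13.78.

Direct count of primes ≤ 4530 gives π(4530) = 615. Numerical evaluation of the logarithmic integral gives Li(4530) ≈ 628.78. The difference π(x) − Li(x) ≈ -13.78 is typically negative for small/moderate x (Li(x) overestimates), though Littlewood's theorem shows this sign changes infinitely often.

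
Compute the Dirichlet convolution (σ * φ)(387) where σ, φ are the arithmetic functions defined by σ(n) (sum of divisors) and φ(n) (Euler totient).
(σ * φ)(387) = 2322

Divisors of 387: [1, 3, 9, 43, 129, 387]. For each d | 387:
  d = 1: σ(1) · φ(387/1) = 1 · 252 = 252
  d = 3: σ(3) · φ(387/3) = 4 · 84 = 336
  d = 9: σ(9) · φ(387/9) = 13 · 42 = 546
  d = 43: σ(43) · φ(387/43) = 44 · 6 = 264
  d = 129: σ(129) · φ(387/129) = 176 · 2 = 352
  d = 387: σ(387) · φ(387/387) = 572 · 1 = 572
Summing: (σ * φ)(387) = 252 + 336 + 546 + 264 + 352 + 572 = 2322.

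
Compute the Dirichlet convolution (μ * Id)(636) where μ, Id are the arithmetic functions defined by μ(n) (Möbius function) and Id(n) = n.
(μ * Id)(636) = 208

Divisors of 636: [1, 2, 3, 4, 6, 12, 53, 106, 159, 212, 318, 636]. For each d | 636:
  d = 1: μ(1) · Id(636/1) = 1 · 636 = 636
  d = 2: μ(2) · Id(636/2) = -1 · 318 = -318
  d = 3: μ(3) · Id(636/3) = -1 · 212 = -212
  d = 4: μ(4) · Id(636/4) = 0 · 159 = 0
  d = 6: μ(6) · Id(636/6) = 1 · 106 = 106
  d = 12: μ(12) · Id(636/12) = 0 · 53 = 0
  d = 53: μ(53) · Id(636/53) = -1 · 12 = -12
  d = 106: μ(106) · Id(636/106) = 1 · 6 = 6
  d = 159: μ(159) · Id(636/159) = 1 · 4 = 4
  d = 212: μ(212) · Id(636/212) = 0 · 3 = 0
  d = 318: μ(318) · Id(636/318) = -1 · 2 = -2
  d = 636: μ(636) · Id(636/636) = 0 · 1 = 0
Summing: (μ * Id)(636) = 636 + -318 + -212 + 0 + 106 + 0 + -12 + 6 + 4 + 0 + -2 + 0 = 208.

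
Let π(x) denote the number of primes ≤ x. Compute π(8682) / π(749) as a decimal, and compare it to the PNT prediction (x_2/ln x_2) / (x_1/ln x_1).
π(8682)/π(749) = 1081/132 ≈ 8.1894;  PNT prediction ≈ 8.4597.

π(749) = 132 and π(8682) = 1081, so π(8682)/π(749) ≈ 8.1894. The PNT-predicted ratio is (8682/ln(8682)) / (749/ln(749)) ≈ 8.4597. The two agree to within a few percent, as expected.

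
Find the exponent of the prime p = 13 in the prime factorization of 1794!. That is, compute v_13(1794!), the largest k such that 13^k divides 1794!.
v_13(1794!) = 148

Legendre's formula: v_p(n!) = Σ_{k ≥ 1} ⌊n / p^k⌋. For p = 13, n = 1794, the terms are:
  ⌊1794/13^1⌋ = ⌊1794/13⌋ = 138
  ⌊1794/13^2⌋ = ⌊1794/169⌋ = 10
(the next term ⌊1794/13^3⌋ = 0, terminating the sum). Summing: v_13(1794!) = 138 + 10 = 148.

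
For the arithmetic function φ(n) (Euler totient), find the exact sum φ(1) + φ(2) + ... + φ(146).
Σ_{n ≤ 146} φ(n) = 6514

Compute φ(n) for each 1 ≤ n ≤ 146: φ(1) = 1, φ(2) = 1, φ(3) = 2, φ(4) = 2, φ(5) = 4, φ(6) = 2, φ(7) = 6, φ(8) = 4, φ(9) = 6, φ(10) = 4, φ(11) = 10, φ(12) = 4, φ(13) = 12, φ(14) = 6, φ(15) = 8, φ(16) = 8, φ(17) = 16, φ(18) = 6, φ(19) = 18, φ(20) = 8, φ(21) = 12, φ(22) = 10, φ(23) = 22, φ(24) = 8, φ(25) = 20, φ(26) = 12, φ(27) = 18, φ(28) = 12, φ(29) = 28, φ(30) = 8, φ(31) = 30, φ(32) = 16, φ(33) = 20, φ(34) = 16, φ(35) = 24, φ(36) = 12, φ(37) = 36, φ(38) = 18, φ(39) = 24, φ(40) = 16, φ(41) = 40, φ(42) = 12, φ(43) = 42, φ(44) = 20, φ(45) = 24, φ(46) = 22, φ(47) = 46, φ(48) = 16, φ(49) = 42, φ(50) = 20, φ(51) = 32, φ(52) = 24, φ(53) = 52, φ(54) = 18, φ(55) = 40, φ(56) = 24, φ(57) = 36, φ(58) = 28, φ(59) = 58, φ(60) = 16, φ(61) = 60, φ(62) = 30, φ(63) = 36, φ(64) = 32, φ(65) = 48, φ(66) = 20, φ(67) = 66, φ(68) = 32, φ(69) = 44, φ(70) = 24, φ(71) = 70, φ(72) = 24, φ(73) = 72, φ(74) = 36, φ(75) = 40, φ(76) = 36, φ(77) = 60, φ(78) = 24, φ(79) = 78, φ(80) = 32, φ(81) = 54, φ(82) = 40, φ(83) = 82, φ(84) = 24, φ(85) = 64, φ(86) = 42, φ(87) = 56, φ(88) = 40, φ(89) = 88, φ(90) = 24, φ(91) = 72, φ(92) = 44, φ(93) = 60, φ(94) = 46, φ(95) = 72, φ(96) = 32, φ(97) = 96, φ(98) = 42, φ(99) = 60, φ(100) = 40, φ(101) = 100, φ(102) = 32, φ(103) = 102, φ(104) = 48, φ(105) = 48, φ(106) = 52, φ(107) = 106, φ(108) = 36, φ(109) = 108, φ(110) = 40, φ(111) = 72, φ(112) = 48, φ(113) = 112, φ(114) = 36, φ(115) = 88, φ(116) = 56, φ(117) = 72, φ(118) = 58, φ(119) = 96, φ(120) = 32, φ(121) = 110, φ(122) = 60, φ(123) = 80, φ(124) = 60, φ(125) = 100, φ(126) = 36, φ(127) = 126, φ(128) = 64, φ(129) = 84, φ(130) = 48, φ(131) = 130, φ(132) = 40, φ(133) = 108, φ(134) = 66, φ(135) = 72, φ(136) = 64, φ(137) = 136, φ(138) = 44, φ(139) = 138, φ(140) = 48, φ(141) = 92, φ(142) = 70, φ(143) = 120, φ(144) = 48, φ(145) = 112, φ(146) = 72. Summing all 146 values: 6514. (Average order: Σ_{n ≤ x} φ(n) ~ (3/π²) x². For x = 146, (3/π²)·146² ≈ 6479.29.)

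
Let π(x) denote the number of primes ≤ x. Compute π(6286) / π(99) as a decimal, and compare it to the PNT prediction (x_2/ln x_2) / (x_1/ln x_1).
π(6286)/π(99) = 817/25 ≈ 32.6800;  PNT prediction ≈ 33.3597.

π(99) = 25 and π(6286) = 817, so π(6286)/π(99) ≈ 32.6800. The PNT-predicted ratio is (6286/ln(6286)) / (99/ln(99)) ≈ 33.3597. The two agree to within a few percent, as expected.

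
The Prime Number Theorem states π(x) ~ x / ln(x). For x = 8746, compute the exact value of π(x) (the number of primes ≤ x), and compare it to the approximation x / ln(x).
π(8746) = 1090;  x/ln(x) ≈ 963.60;  relative error ≈ 11.60%.

Directly count primes up to 8746: π(8746) = 1090. The PNT approximation gives 8746/ln(8746) ≈ 8746/9.07635 ≈ 963.60. Relative error (π(x) − x/ln(x)) / π(x) ≈ 11.60%; the approximation is known to undercount slightly (Li(x) is a better estimate).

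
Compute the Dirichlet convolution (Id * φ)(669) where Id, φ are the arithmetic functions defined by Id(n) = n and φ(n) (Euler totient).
(Id * φ)(669) = 2225

Divisors of 669: [1, 3, 223, 669]. For each d | 669:
  d = 1: Id(1) · φ(669/1) = 1 · 444 = 444
  d = 3: Id(3) · φ(669/3) = 3 · 222 = 666
  d = 223: Id(223) · φ(669/223) = 223 · 2 = 446
  d = 669: Id(669) · φ(669/669) = 669 · 1 = 669
Summing: (Id * φ)(669) = 444 + 666 + 446 + 669 = 2225.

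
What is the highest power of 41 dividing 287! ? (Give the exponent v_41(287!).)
v_41(287!) = 7

Legendre's formula: v_p(n!) = Σ_{k ≥ 1} ⌊n / p^k⌋. For p = 41, n = 287, the terms are:
  ⌊287/41^1⌋ = ⌊287/41⌋ = 7
(the next term ⌊287/41^2⌋ = 0, terminating the sum). Summing: v_41(287!) = 7 = 7.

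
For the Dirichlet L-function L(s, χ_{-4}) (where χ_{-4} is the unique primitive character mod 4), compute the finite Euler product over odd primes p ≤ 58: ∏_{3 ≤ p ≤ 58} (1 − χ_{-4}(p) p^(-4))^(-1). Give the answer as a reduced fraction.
∏ = 257364431333305770108011762895409938991497014556861335561/260241495905762991772533773778373936417391479107040051200

The odd primes p ≤ 58 are [3, 5, 7, 11, 13, 17, 19, 23, 29, 31, 37, 41, 43, 47, 53]. For each, χ(p) = 1 if p ≡ 1 mod 4, χ(p) = −1 if p ≡ 3 mod 4. Taking (1 − χ(p)/p^4)^(-1) = p^4/(p^4 − χ(p)): (1 − (-1)/3^4)^(-1) · (1 − (1)/5^4)^(-1) · (1 − (-1)/7^4)^(-1) · (1 − (-1)/11^4)^(-1) · (1 − (1)/13^4)^(-1) · (1 − (1)/17^4)^(-1) · (1 − (-1)/19^4)^(-1) · (1 − (-1)/23^4)^(-1) · (1 − (1)/29^4)^(-1) · (1 − (-1)/31^4)^(-1) · (1 − (1)/37^4)^(-1) · (1 − (1)/41^4)^(-1) · (1 − (-1)/43^4)^(-1) · (1 − (-1)/47^4)^(-1) · (1 − (1)/53^4)^(-1) = 257364431333305770108011762895409938991497014556861335561/260241495905762991772533773778373936417391479107040051200.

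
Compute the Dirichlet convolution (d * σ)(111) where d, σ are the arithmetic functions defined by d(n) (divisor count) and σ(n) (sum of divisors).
(d * σ)(111) = 240

Divisors of 111: [1, 3, 37, 111]. For each d | 111:
  d = 1: d(1) · σ(111/1) = 1 · 152 = 152
  d = 3: d(3) · σ(111/3) = 2 · 38 = 76
  d = 37: d(37) · σ(111/37) = 2 · 4 = 8
  d = 111: d(111) · σ(111/111) = 4 · 1 = 4
Summing: (d * σ)(111) = 152 + 76 + 8 + 4 = 240.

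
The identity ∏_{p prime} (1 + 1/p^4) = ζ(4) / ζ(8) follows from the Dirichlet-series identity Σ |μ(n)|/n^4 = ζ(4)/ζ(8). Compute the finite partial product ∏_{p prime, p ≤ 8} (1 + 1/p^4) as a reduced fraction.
∏ = 262011361/243101250

The primes p ≤ 8 are [2, 3, 5, 7]. For each, (1 + 1/p^4) = (p^4 + 1)/p^4. Multiplying these fractions over p ∈ [2, 3, 5, 7] gives 262011361/243101250. (In the limit P → ∞ this tends to ζ(4)/ζ(8).)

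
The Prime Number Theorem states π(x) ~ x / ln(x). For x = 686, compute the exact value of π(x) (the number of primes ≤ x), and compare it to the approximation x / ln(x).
π(686) = 124;  x/ln(x) ≈ 105.04;  relative error ≈ 15.29%.

Directly count primes up to 686: π(686) = 124. The PNT approximation gives 686/ln(686) ≈ 686/6.53088 ≈ 105.04. Relative error (π(x) − x/ln(x)) / π(x) ≈ 15.29%; the approximation is known to undercount slightly (Li(x) is a better estimate).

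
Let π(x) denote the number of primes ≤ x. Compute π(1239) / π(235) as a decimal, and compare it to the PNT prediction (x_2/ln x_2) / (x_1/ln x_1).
π(1239)/π(235) = 203/51 ≈ 3.9804;  PNT prediction ≈ 4.0416.

π(235) = 51 and π(1239) = 203, so π(1239)/π(235) ≈ 3.9804. The PNT-predicted ratio is (1239/ln(1239)) / (235/ln(235)) ≈ 4.0416. The two agree to within a few percent, as expected.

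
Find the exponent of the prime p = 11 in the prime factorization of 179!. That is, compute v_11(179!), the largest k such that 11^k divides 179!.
v_11(179!) = 17

Legendre's formula: v_p(n!) = Σ_{k ≥ 1} ⌊n / p^k⌋. For p = 11, n = 179, the terms are:
  ⌊179/11^1⌋ = ⌊179/11⌋ = 16
  ⌊179/11^2⌋ = ⌊179/121⌋ = 1
(the next term ⌊179/11^3⌋ = 0, terminating the sum). Summing: v_11(179!) = 16 + 1 = 17.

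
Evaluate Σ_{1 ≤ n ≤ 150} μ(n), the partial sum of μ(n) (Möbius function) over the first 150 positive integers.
Σ_{n ≤ 150} μ(n) = 0

Compute μ(n) for each 1 ≤ n ≤ 150: μ(1) = 1, μ(2) = -1, μ(3) = -1, μ(4) = 0, μ(5) = -1, μ(6) = 1, μ(7) = -1, μ(8) = 0, μ(9) = 0, μ(10) = 1, μ(11) = -1, μ(12) = 0, μ(13) = -1, μ(14) = 1, μ(15) = 1, μ(16) = 0, μ(17) = -1, μ(18) = 0, μ(19) = -1, μ(20) = 0, μ(21) = 1, μ(22) = 1, μ(23) = -1, μ(24) = 0, μ(25) = 0, μ(26) = 1, μ(27) = 0, μ(28) = 0, μ(29) = -1, μ(30) = -1, μ(31) = -1, μ(32) = 0, μ(33) = 1, μ(34) = 1, μ(35) = 1, μ(36) = 0, μ(37) = -1, μ(38) = 1, μ(39) = 1, μ(40) = 0, μ(41) = -1, μ(42) = -1, μ(43) = -1, μ(44) = 0, μ(45) = 0, μ(46) = 1, μ(47) = -1, μ(48) = 0, μ(49) = 0, μ(50) = 0, μ(51) = 1, μ(52) = 0, μ(53) = -1, μ(54) = 0, μ(55) = 1, μ(56) = 0, μ(57) = 1, μ(58) = 1, μ(59) = -1, μ(60) = 0, μ(61) = -1, μ(62) = 1, μ(63) = 0, μ(64) = 0, μ(65) = 1, μ(66) = -1, μ(67) = -1, μ(68) = 0, μ(69) = 1, μ(70) = -1, μ(71) = -1, μ(72) = 0, μ(73) = -1, μ(74) = 1, μ(75) = 0, μ(76) = 0, μ(77) = 1, μ(78) = -1, μ(79) = -1, μ(80) = 0, μ(81) = 0, μ(82) = 1, μ(83) = -1, μ(84) = 0, μ(85) = 1, μ(86) = 1, μ(87) = 1, μ(88) = 0, μ(89) = -1, μ(90) = 0, μ(91) = 1, μ(92) = 0, μ(93) = 1, μ(94) = 1, μ(95) = 1, μ(96) = 0, μ(97) = -1, μ(98) = 0, μ(99) = 0, μ(100) = 0, μ(101) = -1, μ(102) = -1, μ(103) = -1, μ(104) = 0, μ(105) = -1, μ(106) = 1, μ(107) = -1, μ(108) = 0, μ(109) = -1, μ(110) = -1, μ(111) = 1, μ(112) = 0, μ(113) = -1, μ(114) = -1, μ(115) = 1, μ(116) = 0, μ(117) = 0, μ(118) = 1, μ(119) = 1, μ(120) = 0, μ(121) = 0, μ(122) = 1, μ(123) = 1, μ(124) = 0, μ(125) = 0, μ(126) = 0, μ(127) = -1, μ(128) = 0, μ(129) = 1, μ(130) = -1, μ(131) = -1, μ(132) = 0, μ(133) = 1, μ(134) = 1, μ(135) = 0, μ(136) = 0, μ(137) = -1, μ(138) = -1, μ(139) = -1, μ(140) = 0, μ(141) = 1, μ(142) = 1, μ(143) = 1, μ(144) = 0, μ(145) = 1, μ(146) = 1, μ(147) = 0, μ(148) = 0, μ(149) = -1, μ(150) = 0. Summing all 150 values: 0. (Mertens function M(x) = Σ_{n ≤ x} μ(n); on average M(x) should be small (PNT ⟺ M(x) = o(x)).)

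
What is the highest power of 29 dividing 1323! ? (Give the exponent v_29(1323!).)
v_29(1323!) = 46

Legendre's formula: v_p(n!) = Σ_{k ≥ 1} ⌊n / p^k⌋. For p = 29, n = 1323, the terms are:
  ⌊1323/29^1⌋ = ⌊1323/29⌋ = 45
  ⌊1323/29^2⌋ = ⌊1323/841⌋ = 1
(the next term ⌊1323/29^3⌋ = 0, terminating the sum). Summing: v_29(1323!) = 45 + 1 = 46.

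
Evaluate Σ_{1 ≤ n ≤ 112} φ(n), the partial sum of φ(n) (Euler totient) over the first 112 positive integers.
Σ_{n ≤ 112} φ(n) = 3836

Compute φ(n) for each 1 ≤ n ≤ 112: φ(1) = 1, φ(2) = 1, φ(3) = 2, φ(4) = 2, φ(5) = 4, φ(6) = 2, φ(7) = 6, φ(8) = 4, φ(9) = 6, φ(10) = 4, φ(11) = 10, φ(12) = 4, φ(13) = 12, φ(14) = 6, φ(15) = 8, φ(16) = 8, φ(17) = 16, φ(18) = 6, φ(19) = 18, φ(20) = 8, φ(21) = 12, φ(22) = 10, φ(23) = 22, φ(24) = 8, φ(25) = 20, φ(26) = 12, φ(27) = 18, φ(28) = 12, φ(29) = 28, φ(30) = 8, φ(31) = 30, φ(32) = 16, φ(33) = 20, φ(34) = 16, φ(35) = 24, φ(36) = 12, φ(37) = 36, φ(38) = 18, φ(39) = 24, φ(40) = 16, φ(41) = 40, φ(42) = 12, φ(43) = 42, φ(44) = 20, φ(45) = 24, φ(46) = 22, φ(47) = 46, φ(48) = 16, φ(49) = 42, φ(50) = 20, φ(51) = 32, φ(52) = 24, φ(53) = 52, φ(54) = 18, φ(55) = 40, φ(56) = 24, φ(57) = 36, φ(58) = 28, φ(59) = 58, φ(60) = 16, φ(61) = 60, φ(62) = 30, φ(63) = 36, φ(64) = 32, φ(65) = 48, φ(66) = 20, φ(67) = 66, φ(68) = 32, φ(69) = 44, φ(70) = 24, φ(71) = 70, φ(72) = 24, φ(73) = 72, φ(74) = 36, φ(75) = 40, φ(76) = 36, φ(77) = 60, φ(78) = 24, φ(79) = 78, φ(80) = 32, φ(81) = 54, φ(82) = 40, φ(83) = 82, φ(84) = 24, φ(85) = 64, φ(86) = 42, φ(87) = 56, φ(88) = 40, φ(89) = 88, φ(90) = 24, φ(91) = 72, φ(92) = 44, φ(93) = 60, φ(94) = 46, φ(95) = 72, φ(96) = 32, φ(97) = 96, φ(98) = 42, φ(99) = 60, φ(100) = 40, φ(101) = 100, φ(102) = 32, φ(103) = 102, φ(104) = 48, φ(105) = 48, φ(106) = 52, φ(107) = 106, φ(108) = 36, φ(109) = 108, φ(110) = 40, φ(111) = 72, φ(112) = 48. Summing all 112 values: 3836. (Average order: Σ_{n ≤ x} φ(n) ~ (3/π²) x². For x = 112, (3/π²)·112² ≈ 3812.92.)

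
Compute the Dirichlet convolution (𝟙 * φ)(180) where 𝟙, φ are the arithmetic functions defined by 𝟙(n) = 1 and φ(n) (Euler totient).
(𝟙 * φ)(180) = 180

Divisors of 180: [1, 2, 3, 4, 5, 6, 9, 10, 12, 15, 18, 20, 30, 36, 45, 60, 90, 180]. For each d | 180:
  d = 1: 𝟙(1) · φ(180/1) = 1 · 48 = 48
  d = 2: 𝟙(2) · φ(180/2) = 1 · 24 = 24
  d = 3: 𝟙(3) · φ(180/3) = 1 · 16 = 16
  d = 4: 𝟙(4) · φ(180/4) = 1 · 24 = 24
  d = 5: 𝟙(5) · φ(180/5) = 1 · 12 = 12
  d = 6: 𝟙(6) · φ(180/6) = 1 · 8 = 8
  d = 9: 𝟙(9) · φ(180/9) = 1 · 8 = 8
  d = 10: 𝟙(10) · φ(180/10) = 1 · 6 = 6
  d = 12: 𝟙(12) · φ(180/12) = 1 · 8 = 8
  d = 15: 𝟙(15) · φ(180/15) = 1 · 4 = 4
  d = 18: 𝟙(18) · φ(180/18) = 1 · 4 = 4
  d = 20: 𝟙(20) · φ(180/20) = 1 · 6 = 6
  d = 30: 𝟙(30) · φ(180/30) = 1 · 2 = 2
  d = 36: 𝟙(36) · φ(180/36) = 1 · 4 = 4
  d = 45: 𝟙(45) · φ(180/45) = 1 · 2 = 2
  d = 60: 𝟙(60) · φ(180/60) = 1 · 2 = 2
  d = 90: 𝟙(90) · φ(180/90) = 1 · 1 = 1
  d = 180: 𝟙(180) · φ(180/180) = 1 · 1 = 1
Summing: (𝟙 * φ)(180) = 48 + 24 + 16 + 24 + 12 + 8 + 8 + 6 + 8 + 4 + 4 + 6 + 2 + 4 + 2 + 2 + 1 + 1 = 180.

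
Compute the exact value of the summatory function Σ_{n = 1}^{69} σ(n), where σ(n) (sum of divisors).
Σ_{n ≤ 69} σ(n) = 3921

Compute σ(n) for each 1 ≤ n ≤ 69: σ(1) = 1, σ(2) = 3, σ(3) = 4, σ(4) = 7, σ(5) = 6, σ(6) = 12, σ(7) = 8, σ(8) = 15, σ(9) = 13, σ(10) = 18, σ(11) = 12, σ(12) = 28, σ(13) = 14, σ(14) = 24, σ(15) = 24, σ(16) = 31, σ(17) = 18, σ(18) = 39, σ(19) = 20, σ(20) = 42, σ(21) = 32, σ(22) = 36, σ(23) = 24, σ(24) = 60, σ(25) = 31, σ(26) = 42, σ(27) = 40, σ(28) = 56, σ(29) = 30, σ(30) = 72, σ(31) = 32, σ(32) = 63, σ(33) = 48, σ(34) = 54, σ(35) = 48, σ(36) = 91, σ(37) = 38, σ(38) = 60, σ(39) = 56, σ(40) = 90, σ(41) = 42, σ(42) = 96, σ(43) = 44, σ(44) = 84, σ(45) = 78, σ(46) = 72, σ(47) = 48, σ(48) = 124, σ(49) = 57, σ(50) = 93, σ(51) = 72, σ(52) = 98, σ(53) = 54, σ(54) = 120, σ(55) = 72, σ(56) = 120, σ(57) = 80, σ(58) = 90, σ(59) = 60, σ(60) = 168, σ(61) = 62, σ(62) = 96, σ(63) = 104, σ(64) = 127, σ(65) = 84, σ(66) = 144, σ(67) = 68, σ(68) = 126, σ(69) = 96. Summing all 69 values: 3921. (Average order: Σ_{n ≤ x} σ(n) ~ (π²/12) x². For x = 69, (π²/12)·69² ≈ 3915.77.)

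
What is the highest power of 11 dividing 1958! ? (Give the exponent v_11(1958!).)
v_11(1958!) = 195

Legendre's formula: v_p(n!) = Σ_{k ≥ 1} ⌊n / p^k⌋. For p = 11, n = 1958, the terms are:
  ⌊1958/11^1⌋ = ⌊1958/11⌋ = 178
  ⌊1958/11^2⌋ = ⌊1958/121⌋ = 16
  ⌊1958/11^3⌋ = ⌊1958/1331⌋ = 1
(the next term ⌊1958/11^4⌋ = 0, terminating the sum). Summing: v_11(1958!) = 178 + 16 + 1 = 195.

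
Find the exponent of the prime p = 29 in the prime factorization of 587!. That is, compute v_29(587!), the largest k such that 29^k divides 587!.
v_29(587!) = 20

Legendre's formula: v_p(n!) = Σ_{k ≥ 1} ⌊n / p^k⌋. For p = 29, n = 587, the terms are:
  ⌊587/29^1⌋ = ⌊587/29⌋ = 20
(the next term ⌊587/29^2⌋ = 0, terminating the sum). Summing: v_29(587!) = 20 = 20.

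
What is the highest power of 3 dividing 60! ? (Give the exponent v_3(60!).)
v_3(60!) = 28

Legendre's formula: v_p(n!) = Σ_{k ≥ 1} ⌊n / p^k⌋. For p = 3, n = 60, the terms are:
  ⌊60/3^1⌋ = ⌊60/3⌋ = 20
  ⌊60/3^2⌋ = ⌊60/9⌋ = 6
  ⌊60/3^3⌋ = ⌊60/27⌋ = 2
(the next term ⌊60/3^4⌋ = 0, terminating the sum). Summing: v_3(60!) = 20 + 6 + 2 = 28.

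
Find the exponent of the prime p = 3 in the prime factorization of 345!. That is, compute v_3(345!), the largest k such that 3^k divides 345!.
v_3(345!) = 170

Legendre's formula: v_p(n!) = Σ_{k ≥ 1} ⌊n / p^k⌋. For p = 3, n = 345, the terms are:
  ⌊345/3^1⌋ = ⌊345/3⌋ = 115
  ⌊345/3^2⌋ = ⌊345/9⌋ = 38
  ⌊345/3^3⌋ = ⌊345/27⌋ = 12
  ⌊345/3^4⌋ = ⌊345/81⌋ = 4
  ⌊345/3^5⌋ = ⌊345/243⌋ = 1
(the next term ⌊345/3^6⌋ = 0, terminating the sum). Summing: v_3(345!) = 115 + 38 + 12 + 4 + 1 = 170.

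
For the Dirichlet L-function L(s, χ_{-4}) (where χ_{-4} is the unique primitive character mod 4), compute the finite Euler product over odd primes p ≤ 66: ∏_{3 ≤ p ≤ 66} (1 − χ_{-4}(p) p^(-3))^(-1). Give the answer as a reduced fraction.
∏ = 126115667482028600084463789626710364805572778792731/130156894276470431285217911893722225289762827141120

The odd primes p ≤ 66 are [3, 5, 7, 11, 13, 17, 19, 23, 29, 31, 37, 41, 43, 47, 53, 59, 61]. For each, χ(p) = 1 if p ≡ 1 mod 4, χ(p) = −1 if p ≡ 3 mod 4. Taking (1 − χ(p)/p^3)^(-1) = p^3/(p^3 − χ(p)): (1 − (-1)/3^3)^(-1) · (1 − (1)/5^3)^(-1) · (1 − (-1)/7^3)^(-1) · (1 − (-1)/11^3)^(-1) · (1 − (1)/13^3)^(-1) · (1 − (1)/17^3)^(-1) · (1 − (-1)/19^3)^(-1) · (1 − (-1)/23^3)^(-1) · (1 − (1)/29^3)^(-1) · (1 − (-1)/31^3)^(-1) · (1 − (1)/37^3)^(-1) · (1 − (1)/41^3)^(-1) · (1 − (-1)/43^3)^(-1) · (1 − (-1)/47^3)^(-1) · (1 − (1)/53^3)^(-1) · (1 − (-1)/59^3)^(-1) · (1 − (1)/61^3)^(-1) = 126115667482028600084463789626710364805572778792731/130156894276470431285217911893722225289762827141120.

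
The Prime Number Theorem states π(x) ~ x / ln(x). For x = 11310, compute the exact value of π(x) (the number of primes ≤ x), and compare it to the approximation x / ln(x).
π(11310) = 1366;  x/ln(x) ≈ 1211.77;  relative error ≈ 11.29%.

Directly count primes up to 11310: π(11310) = 1366. The PNT approximation gives 11310/ln(11310) ≈ 11310/9.33344 ≈ 1211.77. Relative error (π(x) − x/ln(x)) / π(x) ≈ 11.29%; the approximation is known to undercount slightly (Li(x) is a better estimate).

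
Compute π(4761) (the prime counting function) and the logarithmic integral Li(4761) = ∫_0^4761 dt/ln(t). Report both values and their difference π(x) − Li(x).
π(4761) = 641;  Li(4761) ≈ 656.14;  π(x) − Li(x) ≈ -15.14.

Direct count of primes ≤ 4761 gives π(4761) = 641. Numerical evaluation of the logarithmic integral gives Li(4761) ≈ 656.14. The difference π(x) − Li(x) ≈ -15.14 is typically negative for small/moderate x (Li(x) overestimates), though Littlewood's theorem shows this sign changes infinitely often.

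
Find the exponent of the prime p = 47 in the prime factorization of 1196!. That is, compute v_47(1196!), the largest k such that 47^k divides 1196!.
v_47(1196!) = 25

Legendre's formula: v_p(n!) = Σ_{k ≥ 1} ⌊n / p^k⌋. For p = 47, n = 1196, the terms are:
  ⌊1196/47^1⌋ = ⌊1196/47⌋ = 25
(the next term ⌊1196/47^2⌋ = 0, terminating the sum). Summing: v_47(1196!) = 25 = 25.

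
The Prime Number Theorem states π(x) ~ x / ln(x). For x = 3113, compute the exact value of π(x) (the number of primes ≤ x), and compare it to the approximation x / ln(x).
π(3113) = 443;  x/ln(x) ≈ 387.03;  relative error ≈ 12.63%.

Directly count primes up to 3113: π(3113) = 443. The PNT approximation gives 3113/ln(3113) ≈ 3113/8.04334 ≈ 387.03. Relative error (π(x) − x/ln(x)) / π(x) ≈ 12.63%; the approximation is known to undercount slightly (Li(x) is a better estimate).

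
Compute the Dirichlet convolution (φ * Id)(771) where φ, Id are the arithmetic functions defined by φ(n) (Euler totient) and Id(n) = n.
(φ * Id)(771) = 2565

Divisors of 771: [1, 3, 257, 771]. For each d | 771:
  d = 1: φ(1) · Id(771/1) = 1 · 771 = 771
  d = 3: φ(3) · Id(771/3) = 2 · 257 = 514
  d = 257: φ(257) · Id(771/257) = 256 · 3 = 768
  d = 771: φ(771) · Id(771/771) = 512 · 1 = 512
Summing: (φ * Id)(771) = 771 + 514 + 768 + 512 = 2565.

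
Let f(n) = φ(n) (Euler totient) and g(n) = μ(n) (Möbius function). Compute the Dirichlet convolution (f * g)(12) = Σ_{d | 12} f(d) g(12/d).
(φ * μ)(12) = 1

Divisors of 12: [1, 2, 3, 4, 6, 12]. For each d | 12:
  d = 1: φ(1) · μ(12/1) = 1 · 0 = 0
  d = 2: φ(2) · μ(12/2) = 1 · 1 = 1
  d = 3: φ(3) · μ(12/3) = 2 · 0 = 0
  d = 4: φ(4) · μ(12/4) = 2 · -1 = -2
  d = 6: φ(6) · μ(12/6) = 2 · -1 = -2
  d = 12: φ(12) · μ(12/12) = 4 · 1 = 4
Summing: (φ * μ)(12) = 0 + 1 + 0 + -2 + -2 + 4 = 1.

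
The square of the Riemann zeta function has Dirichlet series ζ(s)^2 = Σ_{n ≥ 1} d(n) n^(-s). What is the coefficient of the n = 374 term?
d(374) = 8

ζ(s)^2 = (Σ 1/m^s)(Σ 1/k^s). The coefficient of 1/n^s in the product is the number of ordered pairs (m, k) with mk = n, which equals d(n). For n = 374, divisors are [1, 2, 11, 17, 22, 34, 187, 374], so d(374) = 8.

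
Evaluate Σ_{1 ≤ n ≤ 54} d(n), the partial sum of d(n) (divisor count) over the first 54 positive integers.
Σ_{n ≤ 54} d(n) = 227

Compute d(n) for each 1 ≤ n ≤ 54: d(1) = 1, d(2) = 2, d(3) = 2, d(4) = 3, d(5) = 2, d(6) = 4, d(7) = 2, d(8) = 4, d(9) = 3, d(10) = 4, d(11) = 2, d(12) = 6, d(13) = 2, d(14) = 4, d(15) = 4, d(16) = 5, d(17) = 2, d(18) = 6, d(19) = 2, d(20) = 6, d(21) = 4, d(22) = 4, d(23) = 2, d(24) = 8, d(25) = 3, d(26) = 4, d(27) = 4, d(28) = 6, d(29) = 2, d(30) = 8, d(31) = 2, d(32) = 6, d(33) = 4, d(34) = 4, d(35) = 4, d(36) = 9, d(37) = 2, d(38) = 4, d(39) = 4, d(40) = 8, d(41) = 2, d(42) = 8, d(43) = 2, d(44) = 6, d(45) = 6, d(46) = 4, d(47) = 2, d(48) = 10, d(49) = 3, d(50) = 6, d(51) = 4, d(52) = 6, d(53) = 2, d(54) = 8. Summing all 54 values: 227. (Dirichlet's divisor formula: Σ_{n ≤ x} d(n) = x ln(x) + (2γ − 1) x + O(√x). For x = 54, the asymptotic estimate is ≈ 223.74.)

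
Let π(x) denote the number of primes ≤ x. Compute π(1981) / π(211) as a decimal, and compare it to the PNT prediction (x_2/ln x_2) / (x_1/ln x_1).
π(1981)/π(211) = 299/47 ≈ 6.3617;  PNT prediction ≈ 6.6189.

π(211) = 47 and π(1981) = 299, so π(1981)/π(211) ≈ 6.3617. The PNT-predicted ratio is (1981/ln(1981)) / (211/ln(211)) ≈ 6.6189. The two agree to within a few percent, as expected.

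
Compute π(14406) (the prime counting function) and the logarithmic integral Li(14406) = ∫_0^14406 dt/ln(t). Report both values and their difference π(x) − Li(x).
π(14406) = 1687;  Li(14406) ≈ 1714.72;  π(x) − Li(x) ≈ -27.72.

Direct count of primes ≤ 14406 gives π(14406) = 1687. Numerical evaluation of the logarithmic integral gives Li(14406) ≈ 1714.72. The difference π(x) − Li(x) ≈ -27.72 is typically negative for small/moderate x (Li(x) overestimates), though Littlewood's theorem shows this sign changes infinitely often.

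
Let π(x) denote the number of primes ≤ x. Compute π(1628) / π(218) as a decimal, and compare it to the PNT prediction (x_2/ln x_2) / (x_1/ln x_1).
π(1628)/π(218) = 258/47 ≈ 5.4894;  PNT prediction ≈ 5.4375.

π(218) = 47 and π(1628) = 258, so π(1628)/π(218) ≈ 5.4894. The PNT-predicted ratio is (1628/ln(1628)) / (218/ln(218)) ≈ 5.4375. The two agree to within a few percent, as expected.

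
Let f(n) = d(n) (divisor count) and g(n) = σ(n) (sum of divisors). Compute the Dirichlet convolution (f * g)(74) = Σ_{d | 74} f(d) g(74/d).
(d * σ)(74) = 200

Divisors of 74: [1, 2, 37, 74]. For each d | 74:
  d = 1: d(1) · σ(74/1) = 1 · 114 = 114
  d = 2: d(2) · σ(74/2) = 2 · 38 = 76
  d = 37: d(37) · σ(74/37) = 2 · 3 = 6
  d = 74: d(74) · σ(74/74) = 4 · 1 = 4
Summing: (d * σ)(74) = 114 + 76 + 6 + 4 = 200.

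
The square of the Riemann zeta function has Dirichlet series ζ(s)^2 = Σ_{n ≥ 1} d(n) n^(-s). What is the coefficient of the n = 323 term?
d(323) = 4

ζ(s)^2 = (Σ 1/m^s)(Σ 1/k^s). The coefficient of 1/n^s in the product is the number of ordered pairs (m, k) with mk = n, which equals d(n). For n = 323, divisors are [1, 17, 19, 323], so d(323) = 4.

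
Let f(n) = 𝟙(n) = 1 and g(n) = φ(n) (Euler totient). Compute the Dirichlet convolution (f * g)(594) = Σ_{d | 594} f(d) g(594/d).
(𝟙 * φ)(594) = 594

Divisors of 594: [1, 2, 3, 6, 9, 11, 18, 22, 27, 33, 54, 66, 99, 198, 297, 594]. For each d | 594:
  d = 1: 𝟙(1) · φ(594/1) = 1 · 180 = 180
  d = 2: 𝟙(2) · φ(594/2) = 1 · 180 = 180
  d = 3: 𝟙(3) · φ(594/3) = 1 · 60 = 60
  d = 6: 𝟙(6) · φ(594/6) = 1 · 60 = 60
  d = 9: 𝟙(9) · φ(594/9) = 1 · 20 = 20
  d = 11: 𝟙(11) · φ(594/11) = 1 · 18 = 18
  d = 18: 𝟙(18) · φ(594/18) = 1 · 20 = 20
  d = 22: 𝟙(22) · φ(594/22) = 1 · 18 = 18
  d = 27: 𝟙(27) · φ(594/27) = 1 · 10 = 10
  d = 33: 𝟙(33) · φ(594/33) = 1 · 6 = 6
  d = 54: 𝟙(54) · φ(594/54) = 1 · 10 = 10
  d = 66: 𝟙(66) · φ(594/66) = 1 · 6 = 6
  d = 99: 𝟙(99) · φ(594/99) = 1 · 2 = 2
  d = 198: 𝟙(198) · φ(594/198) = 1 · 2 = 2
  d = 297: 𝟙(297) · φ(594/297) = 1 · 1 = 1
  d = 594: 𝟙(594) · φ(594/594) = 1 · 1 = 1
Summing: (𝟙 * φ)(594) = 180 + 180 + 60 + 60 + 20 + 18 + 20 + 18 + 10 + 6 + 10 + 6 + 2 + 2 + 1 + 1 = 594.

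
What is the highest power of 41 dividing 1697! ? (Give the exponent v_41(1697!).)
v_41(1697!) = 42

Legendre's formula: v_p(n!) = Σ_{k ≥ 1} ⌊n / p^k⌋. For p = 41, n = 1697, the terms are:
  ⌊1697/41^1⌋ = ⌊1697/41⌋ = 41
  ⌊1697/41^2⌋ = ⌊1697/1681⌋ = 1
(the next term ⌊1697/41^3⌋ = 0, terminating the sum). Summing: v_41(1697!) = 41 + 1 = 42.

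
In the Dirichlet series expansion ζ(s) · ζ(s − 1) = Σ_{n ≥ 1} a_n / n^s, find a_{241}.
σ(241) = 242

In the product (Σ m^0/m^s)(Σ k / k^s) = Σ (Σ_{d | n} d) / n^s, the coefficient of 1/n^s is σ(n) = Σ_{d | n} d. For n = 241, divisors are [1, 241]; summing: σ(241) = 242.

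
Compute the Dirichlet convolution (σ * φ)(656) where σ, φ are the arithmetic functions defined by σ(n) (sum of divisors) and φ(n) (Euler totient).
(σ * φ)(656) = 6560

Divisors of 656: [1, 2, 4, 8, 16, 41, 82, 164, 328, 656]. For each d | 656:
  d = 1: σ(1) · φ(656/1) = 1 · 320 = 320
  d = 2: σ(2) · φ(656/2) = 3 · 160 = 480
  d = 4: σ(4) · φ(656/4) = 7 · 80 = 560
  d = 8: σ(8) · φ(656/8) = 15 · 40 = 600
  d = 16: σ(16) · φ(656/16) = 31 · 40 = 1240
  d = 41: σ(41) · φ(656/41) = 42 · 8 = 336
  d = 82: σ(82) · φ(656/82) = 126 · 4 = 504
  d = 164: σ(164) · φ(656/164) = 294 · 2 = 588
  d = 328: σ(328) · φ(656/328) = 630 · 1 = 630
  d = 656: σ(656) · φ(656/656) = 1302 · 1 = 1302
Summing: (σ * φ)(656) = 320 + 480 + 560 + 600 + 1240 + 336 + 504 + 588 + 630 + 1302 = 6560.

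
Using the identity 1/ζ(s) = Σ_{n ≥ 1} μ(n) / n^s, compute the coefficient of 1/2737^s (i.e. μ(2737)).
μ(2737) = -1

Factor n = 2737 = 7 · 17 · 23. μ(n) = 0 if any exponent ≥ 2 (not squarefree); otherwise μ(n) = (−1)^{ω(n)} where ω(n) is the number of distinct prime factors. Applying: μ(2737) = -1.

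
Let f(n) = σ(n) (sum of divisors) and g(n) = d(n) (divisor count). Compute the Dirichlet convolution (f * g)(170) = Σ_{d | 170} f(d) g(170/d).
(σ * d)(170) = 800

Divisors of 170: [1, 2, 5, 10, 17, 34, 85, 170]. For each d | 170:
  d = 1: σ(1) · d(170/1) = 1 · 8 = 8
  d = 2: σ(2) · d(170/2) = 3 · 4 = 12
  d = 5: σ(5) · d(170/5) = 6 · 4 = 24
  d = 10: σ(10) · d(170/10) = 18 · 2 = 36
  d = 17: σ(17) · d(170/17) = 18 · 4 = 72
  d = 34: σ(34) · d(170/34) = 54 · 2 = 108
  d = 85: σ(85) · d(170/85) = 108 · 2 = 216
  d = 170: σ(170) · d(170/170) = 324 · 1 = 324
Summing: (σ * d)(170) = 8 + 12 + 24 + 36 + 72 + 108 + 216 + 324 = 800.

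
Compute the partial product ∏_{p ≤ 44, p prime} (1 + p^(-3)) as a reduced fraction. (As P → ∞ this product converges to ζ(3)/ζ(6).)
∏ = 77199709041125603078439960576/65340146372601957980502060935

The primes p ≤ 44 are [2, 3, 5, 7, 11, 13, 17, 19, 23, 29, 31, 37, 41, 43]. For each, (1 + 1/p^3) = (p^3 + 1)/p^3. Multiplying these fractions over p ∈ [2, 3, 5, 7, 11, 13, 17, 19, 23, 29, 31, 37, 41, 43] gives 77199709041125603078439960576/65340146372601957980502060935. (In the limit P → ∞ this tends to ζ(3)/ζ(6).)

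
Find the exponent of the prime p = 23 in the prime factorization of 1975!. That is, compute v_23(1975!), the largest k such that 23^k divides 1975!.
v_23(1975!) = 88

Legendre's formula: v_p(n!) = Σ_{k ≥ 1} ⌊n / p^k⌋. For p = 23, n = 1975, the terms are:
  ⌊1975/23^1⌋ = ⌊1975/23⌋ = 85
  ⌊1975/23^2⌋ = ⌊1975/529⌋ = 3
(the next term ⌊1975/23^3⌋ = 0, terminating the sum). Summing: v_23(1975!) = 85 + 3 = 88.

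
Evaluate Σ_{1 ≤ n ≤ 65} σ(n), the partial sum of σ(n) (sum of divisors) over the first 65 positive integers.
Σ_{n ≤ 65} σ(n) = 3487

Compute σ(n) for each 1 ≤ n ≤ 65: σ(1) = 1, σ(2) = 3, σ(3) = 4, σ(4) = 7, σ(5) = 6, σ(6) = 12, σ(7) = 8, σ(8) = 15, σ(9) = 13, σ(10) = 18, σ(11) = 12, σ(12) = 28, σ(13) = 14, σ(14) = 24, σ(15) = 24, σ(16) = 31, σ(17) = 18, σ(18) = 39, σ(19) = 20, σ(20) = 42, σ(21) = 32, σ(22) = 36, σ(23) = 24, σ(24) = 60, σ(25) = 31, σ(26) = 42, σ(27) = 40, σ(28) = 56, σ(29) = 30, σ(30) = 72, σ(31) = 32, σ(32) = 63, σ(33) = 48, σ(34) = 54, σ(35) = 48, σ(36) = 91, σ(37) = 38, σ(38) = 60, σ(39) = 56, σ(40) = 90, σ(41) = 42, σ(42) = 96, σ(43) = 44, σ(44) = 84, σ(45) = 78, σ(46) = 72, σ(47) = 48, σ(48) = 124, σ(49) = 57, σ(50) = 93, σ(51) = 72, σ(52) = 98, σ(53) = 54, σ(54) = 120, σ(55) = 72, σ(56) = 120, σ(57) = 80, σ(58) = 90, σ(59) = 60, σ(60) = 168, σ(61) = 62, σ(62) = 96, σ(63) = 104, σ(64) = 127, σ(65) = 84. Summing all 65 values: 3487. (Average order: Σ_{n ≤ x} σ(n) ~ (π²/12) x². For x = 65, (π²/12)·65² ≈ 3474.92.)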